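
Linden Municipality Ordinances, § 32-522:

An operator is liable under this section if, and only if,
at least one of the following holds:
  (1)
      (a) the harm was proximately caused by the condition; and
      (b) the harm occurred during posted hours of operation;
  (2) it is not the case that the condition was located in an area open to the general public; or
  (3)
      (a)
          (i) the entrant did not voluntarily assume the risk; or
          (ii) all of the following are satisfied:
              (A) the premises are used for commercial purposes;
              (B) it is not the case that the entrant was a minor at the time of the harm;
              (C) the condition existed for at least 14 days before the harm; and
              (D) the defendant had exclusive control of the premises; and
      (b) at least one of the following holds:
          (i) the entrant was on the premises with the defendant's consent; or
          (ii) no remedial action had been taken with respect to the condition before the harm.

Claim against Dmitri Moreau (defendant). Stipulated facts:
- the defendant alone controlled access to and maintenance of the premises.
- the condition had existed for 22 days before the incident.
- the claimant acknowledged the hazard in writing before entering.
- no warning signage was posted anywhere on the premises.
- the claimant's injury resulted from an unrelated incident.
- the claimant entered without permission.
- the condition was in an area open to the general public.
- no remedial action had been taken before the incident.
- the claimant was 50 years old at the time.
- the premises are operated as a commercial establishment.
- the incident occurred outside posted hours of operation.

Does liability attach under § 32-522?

Yes — liable.

(a) proximate cause — not satisfied.
(b) during posted hours — fails.
So (1) is not satisfied (F AND F).
(2) not (public area) — not met.
(i) no assumed risk — not met.
(A) commercial use — met.
(B) not (entrant a minor) — met.
(C) condition ≥14 days old — met.
(D) exclusive control — satisfied.
So (ii) is satisfied (T AND T AND T AND T).
(a) = F OR T = true.
(i) consent to enter — not met.
(ii) no remedial action — satisfied.
So (b) is satisfied (F OR T).
(3): T AND T → true.
Overall: F OR F OR T → true.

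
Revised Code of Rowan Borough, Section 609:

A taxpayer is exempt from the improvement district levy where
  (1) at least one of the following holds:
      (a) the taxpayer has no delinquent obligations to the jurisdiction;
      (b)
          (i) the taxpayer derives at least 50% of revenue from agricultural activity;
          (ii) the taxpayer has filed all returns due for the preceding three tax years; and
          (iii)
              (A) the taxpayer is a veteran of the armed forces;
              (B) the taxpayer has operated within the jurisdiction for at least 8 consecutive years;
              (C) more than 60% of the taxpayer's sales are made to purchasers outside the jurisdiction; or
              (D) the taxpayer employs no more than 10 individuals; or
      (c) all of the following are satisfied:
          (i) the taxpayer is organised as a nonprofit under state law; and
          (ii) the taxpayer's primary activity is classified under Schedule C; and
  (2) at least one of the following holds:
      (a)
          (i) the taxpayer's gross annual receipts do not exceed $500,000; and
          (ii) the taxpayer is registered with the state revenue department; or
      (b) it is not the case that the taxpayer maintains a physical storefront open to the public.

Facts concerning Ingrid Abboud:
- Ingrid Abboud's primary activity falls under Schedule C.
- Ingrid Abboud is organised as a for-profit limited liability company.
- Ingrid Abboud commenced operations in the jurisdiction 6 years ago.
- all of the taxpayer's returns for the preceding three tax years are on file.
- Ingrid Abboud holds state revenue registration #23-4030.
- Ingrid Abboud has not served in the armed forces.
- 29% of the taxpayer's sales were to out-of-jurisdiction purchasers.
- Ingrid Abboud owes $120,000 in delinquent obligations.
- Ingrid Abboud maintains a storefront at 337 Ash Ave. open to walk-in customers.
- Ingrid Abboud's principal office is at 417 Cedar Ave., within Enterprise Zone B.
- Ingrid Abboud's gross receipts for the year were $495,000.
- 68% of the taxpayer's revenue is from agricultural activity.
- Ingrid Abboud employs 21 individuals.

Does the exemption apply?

No — not exempt.

(a) no delinquency — not met.
(i) ≥50% agricultural — satisfied.
(ii) returns current — holds.
(A) veteran — fails.
(B) ≥ 8 yrs in jurisdiction — not satisfied.
(C) >60% out-of-jur. sales — not satisfied.
(D) ≤ 10 employees — not satisfied.
(iii) = F OR F OR F OR F = false.
So (b) is not satisfied (T AND T AND F).
(i) nonprofit — not met.
(ii) Schedule C activity — holds.
(c): F AND T → false.
(1): F OR F OR F → false.
(i) receipts ≤ $500,000 — holds.
(ii) state-registered — met.
So (a) is satisfied (T AND T).
(b) not (has storefront) — not satisfied.
(2): T OR F → true.
Overall: F AND T → false.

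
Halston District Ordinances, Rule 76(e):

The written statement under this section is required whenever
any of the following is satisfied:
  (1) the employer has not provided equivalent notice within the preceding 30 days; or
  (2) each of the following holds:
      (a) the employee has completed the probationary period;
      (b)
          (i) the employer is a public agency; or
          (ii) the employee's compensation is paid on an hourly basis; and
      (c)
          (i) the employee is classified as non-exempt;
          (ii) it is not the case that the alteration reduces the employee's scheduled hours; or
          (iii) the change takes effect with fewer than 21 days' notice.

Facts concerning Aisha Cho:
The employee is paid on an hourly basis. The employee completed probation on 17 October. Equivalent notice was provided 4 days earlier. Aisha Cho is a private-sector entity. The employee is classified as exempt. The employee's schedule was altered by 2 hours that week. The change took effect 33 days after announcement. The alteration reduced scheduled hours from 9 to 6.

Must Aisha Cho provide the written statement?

(1) no recent notice — not met.
(a) past probation — met.
(i) public agency — not met.
(ii) hourly-paid — met.
So (b) is satisfied (F OR T).
(i) non-exempt — not satisfied.
(ii) not (hours reduced) — fails.
(iii) < 21 days' notice — not met.
So (c) is not satisfied (F OR F OR F).
(2) = T AND T AND F = false.
Overall: F OR F → false.

No — not required.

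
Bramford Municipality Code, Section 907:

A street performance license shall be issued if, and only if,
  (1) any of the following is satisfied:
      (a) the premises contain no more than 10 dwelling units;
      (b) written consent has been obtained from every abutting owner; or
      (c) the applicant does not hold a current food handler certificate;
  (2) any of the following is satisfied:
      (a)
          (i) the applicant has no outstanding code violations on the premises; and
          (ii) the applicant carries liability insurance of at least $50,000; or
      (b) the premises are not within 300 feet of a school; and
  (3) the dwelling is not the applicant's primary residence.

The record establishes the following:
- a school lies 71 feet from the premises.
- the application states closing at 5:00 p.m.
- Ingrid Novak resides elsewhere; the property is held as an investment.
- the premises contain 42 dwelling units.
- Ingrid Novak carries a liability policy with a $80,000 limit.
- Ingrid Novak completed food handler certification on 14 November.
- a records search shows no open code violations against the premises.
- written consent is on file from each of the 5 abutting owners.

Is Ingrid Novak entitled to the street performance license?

(a) ≤ 10 units — not satisfied.
(b) all abutters consent — holds.
(c) not (food handler cert.) — not met.
(1): F OR T OR F → true.
(i) no code violations — met.
(ii) insurance ≥ $50,000 — met.
(a): T AND T → true.
(b) ≥300 ft from school — not satisfied.
So (2) is satisfied (T OR F).
(3) not (primary residence) — satisfied.
Overall = T AND T AND T = true.

Yes — granted.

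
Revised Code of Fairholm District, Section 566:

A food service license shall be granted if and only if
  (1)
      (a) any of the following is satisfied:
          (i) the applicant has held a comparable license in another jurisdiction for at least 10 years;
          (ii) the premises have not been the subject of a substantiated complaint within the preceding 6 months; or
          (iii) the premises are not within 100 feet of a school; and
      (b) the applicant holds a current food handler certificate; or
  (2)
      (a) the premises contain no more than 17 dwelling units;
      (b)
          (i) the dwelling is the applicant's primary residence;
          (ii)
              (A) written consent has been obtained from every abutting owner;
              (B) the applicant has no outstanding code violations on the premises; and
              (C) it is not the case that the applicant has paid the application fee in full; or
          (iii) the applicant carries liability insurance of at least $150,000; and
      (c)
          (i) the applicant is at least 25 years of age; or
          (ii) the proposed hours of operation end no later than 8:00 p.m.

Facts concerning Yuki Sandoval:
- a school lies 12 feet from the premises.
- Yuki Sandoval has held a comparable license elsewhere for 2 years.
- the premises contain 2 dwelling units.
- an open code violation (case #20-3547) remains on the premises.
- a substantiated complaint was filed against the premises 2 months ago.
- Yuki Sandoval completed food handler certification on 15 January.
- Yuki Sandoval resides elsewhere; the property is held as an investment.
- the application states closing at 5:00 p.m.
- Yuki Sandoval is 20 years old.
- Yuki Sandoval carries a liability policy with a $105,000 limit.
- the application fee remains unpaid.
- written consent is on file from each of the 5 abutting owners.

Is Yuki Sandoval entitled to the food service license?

No — denied.

(i) prior license ≥ 10 yr — not satisfied.
(ii) no complaint in 6 mo. — not satisfied.
(iii) ≥100 ft from school — fails.
So (a) is not satisfied (F OR F OR F).
(b) food handler cert. — satisfied.
(1) = F AND T = false.
(a) ≤ 17 units — holds.
(i) primary residence — fails.
(A) all abutters consent — holds.
(B) no code violations — not satisfied.
(C) not (fee paid) — holds.
(ii): T AND F AND T → false.
(iii) insurance ≥ $150,000 — not met.
(b): F OR F OR F → false.
(i) age ≥ 25 — fails.
(ii) closes by 8 p.m. — satisfied.
So (c) is satisfied (F OR T).
So (2) is not satisfied (T AND F AND T).
Overall: F OR F → false.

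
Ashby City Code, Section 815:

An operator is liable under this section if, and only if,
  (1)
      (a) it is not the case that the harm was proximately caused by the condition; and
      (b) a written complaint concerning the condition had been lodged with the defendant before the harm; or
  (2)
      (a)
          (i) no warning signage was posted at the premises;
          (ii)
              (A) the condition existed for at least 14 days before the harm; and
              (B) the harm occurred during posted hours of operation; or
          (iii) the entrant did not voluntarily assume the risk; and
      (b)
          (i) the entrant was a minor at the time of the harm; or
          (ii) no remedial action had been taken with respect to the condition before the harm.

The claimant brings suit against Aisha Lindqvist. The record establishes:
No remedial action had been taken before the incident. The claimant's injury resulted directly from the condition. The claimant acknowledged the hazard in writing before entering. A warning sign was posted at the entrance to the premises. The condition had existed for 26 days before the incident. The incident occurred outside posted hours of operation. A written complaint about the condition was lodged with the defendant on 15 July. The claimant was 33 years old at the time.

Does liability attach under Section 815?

(a) not (proximate cause) — not met.
(b) complaint lodged — satisfied.
(1): F AND T → false.
(i) no signage posted — fails.
(A) condition ≥14 days old — holds.
(B) during posted hours — not satisfied.
(ii): T AND F → false.
(iii) no assumed risk — not satisfied.
So (a) is not satisfied (F OR F OR F).
(i) entrant a minor — fails.
(ii) no remedial action — holds.
(b): F OR T → true.
(2): F AND T → false.
Overall = F OR F = false.

No — not liable.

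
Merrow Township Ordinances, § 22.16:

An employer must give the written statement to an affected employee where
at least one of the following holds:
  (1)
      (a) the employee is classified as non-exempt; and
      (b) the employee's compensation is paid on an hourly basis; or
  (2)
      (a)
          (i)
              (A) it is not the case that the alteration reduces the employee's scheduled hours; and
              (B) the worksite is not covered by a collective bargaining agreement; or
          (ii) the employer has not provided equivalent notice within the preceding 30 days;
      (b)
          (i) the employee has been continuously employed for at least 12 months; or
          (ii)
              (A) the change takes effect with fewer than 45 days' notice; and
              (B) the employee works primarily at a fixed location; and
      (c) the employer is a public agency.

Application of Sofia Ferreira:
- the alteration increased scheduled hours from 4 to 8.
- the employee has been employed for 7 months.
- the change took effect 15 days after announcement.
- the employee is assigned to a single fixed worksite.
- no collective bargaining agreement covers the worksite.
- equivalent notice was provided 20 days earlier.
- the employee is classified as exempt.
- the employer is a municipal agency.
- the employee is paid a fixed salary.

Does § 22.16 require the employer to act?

Yes — required.

(a) non-exempt — not met.
(b) hourly-paid — not met.
(1) = F AND F = false.
(A) not (hours reduced) — holds.
(B) no CBA — met.
(i) = T AND T = true.
(ii) no recent notice — not satisfied.
So (a) is satisfied (T OR F).
(i) tenure ≥ 12 mo. — fails.
(A) < 45 days' notice — holds.
(B) fixed location — satisfied.
(ii): T AND T → true.
So (b) is satisfied (F OR T).
(c) public agency — met.
So (2) is satisfied (T AND T AND T).
Overall = F OR T = true.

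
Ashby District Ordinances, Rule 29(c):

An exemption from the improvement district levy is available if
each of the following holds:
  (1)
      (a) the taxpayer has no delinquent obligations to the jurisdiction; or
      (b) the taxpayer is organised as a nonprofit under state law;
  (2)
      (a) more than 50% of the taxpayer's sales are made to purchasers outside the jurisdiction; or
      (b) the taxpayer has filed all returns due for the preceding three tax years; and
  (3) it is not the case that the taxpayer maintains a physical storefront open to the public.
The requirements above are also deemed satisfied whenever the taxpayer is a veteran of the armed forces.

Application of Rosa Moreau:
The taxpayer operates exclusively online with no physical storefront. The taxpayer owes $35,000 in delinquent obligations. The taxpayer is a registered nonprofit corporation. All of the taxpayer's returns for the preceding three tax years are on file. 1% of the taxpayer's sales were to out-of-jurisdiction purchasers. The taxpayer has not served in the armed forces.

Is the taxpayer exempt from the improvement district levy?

(a) no delinquency — not satisfied.
(b) nonprofit — holds.
(1) = F OR T = true.
(a) >50% out-of-jur. sales — not satisfied.
(b) returns current — satisfied.
So (2) is satisfied (F OR T).
(3) not (has storefront) — met.
Overall: T AND T AND T → true.
Exception (veteran) — not satisfied.
Result: main true OR exception false → true.

Yes — exempt.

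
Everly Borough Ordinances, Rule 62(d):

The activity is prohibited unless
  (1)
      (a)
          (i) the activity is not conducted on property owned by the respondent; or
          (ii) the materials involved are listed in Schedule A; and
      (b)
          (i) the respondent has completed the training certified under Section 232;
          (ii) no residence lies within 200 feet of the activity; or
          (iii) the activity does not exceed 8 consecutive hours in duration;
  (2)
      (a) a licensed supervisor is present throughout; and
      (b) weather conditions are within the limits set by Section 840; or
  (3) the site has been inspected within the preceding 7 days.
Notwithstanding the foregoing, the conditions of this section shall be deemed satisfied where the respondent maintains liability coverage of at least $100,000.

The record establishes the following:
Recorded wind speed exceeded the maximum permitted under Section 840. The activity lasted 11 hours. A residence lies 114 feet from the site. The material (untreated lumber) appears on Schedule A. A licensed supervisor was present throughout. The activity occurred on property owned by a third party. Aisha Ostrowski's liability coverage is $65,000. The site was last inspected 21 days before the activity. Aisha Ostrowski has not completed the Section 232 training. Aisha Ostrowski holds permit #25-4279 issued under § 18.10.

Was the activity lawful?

No — unlawful.

(i) not (own property) — satisfied.
(ii) Schedule A material — satisfied.
(a): T OR T → true.
(i) training certified — fails.
(ii) no residence in 200 ft — fails.
(iii) ≤ 8 hrs duration — not satisfied.
So (b) is not satisfied (F OR F OR F).
(1) = T AND F = false.
(a) supervisor present — holds.
(b) weather ok — fails.
(2): T AND F → false.
(3) site inspected — fails.
So Overall is not satisfied (F OR F OR F).
Exception (coverage ≥ $100,000) — not satisfied.
Result: main false OR exception false → false.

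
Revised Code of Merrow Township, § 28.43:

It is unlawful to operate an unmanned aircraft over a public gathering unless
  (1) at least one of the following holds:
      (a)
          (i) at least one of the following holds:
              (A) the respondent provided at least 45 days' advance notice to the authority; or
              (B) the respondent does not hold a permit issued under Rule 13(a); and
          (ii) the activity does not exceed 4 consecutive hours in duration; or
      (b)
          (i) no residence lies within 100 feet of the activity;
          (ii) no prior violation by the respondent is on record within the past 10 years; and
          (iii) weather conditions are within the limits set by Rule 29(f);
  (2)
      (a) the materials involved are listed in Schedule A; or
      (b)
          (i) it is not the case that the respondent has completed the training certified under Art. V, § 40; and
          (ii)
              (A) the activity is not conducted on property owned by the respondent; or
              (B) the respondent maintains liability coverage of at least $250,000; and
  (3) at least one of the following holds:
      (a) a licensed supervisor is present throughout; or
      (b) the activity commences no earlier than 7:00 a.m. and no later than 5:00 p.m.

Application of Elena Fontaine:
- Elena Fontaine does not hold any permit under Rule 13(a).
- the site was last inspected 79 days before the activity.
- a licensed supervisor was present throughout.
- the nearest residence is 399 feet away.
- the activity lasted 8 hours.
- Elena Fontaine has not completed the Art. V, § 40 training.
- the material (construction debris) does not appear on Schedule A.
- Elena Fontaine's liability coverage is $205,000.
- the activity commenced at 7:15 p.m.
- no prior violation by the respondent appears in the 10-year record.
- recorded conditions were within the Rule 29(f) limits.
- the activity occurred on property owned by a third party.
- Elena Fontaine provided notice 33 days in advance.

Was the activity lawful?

Yes — lawful.

(A) ≥45 days' notice — not met.
(B) not (holds permit) — holds.
(i) = F OR T = true.
(ii) ≤ 4 hrs duration — fails.
(a): T AND F → false.
(i) no residence in 100 ft — met.
(ii) no prior violation — satisfied.
(iii) weather ok — holds.
So (b) is satisfied (T AND T AND T).
(1) = F OR T = true.
(a) Schedule A material — not satisfied.
(i) not (training certified) — met.
(A) not (own property) — satisfied.
(B) coverage ≥ $250,000 — not satisfied.
(ii): T OR F → true.
(b) = T AND T = true.
So (2) is satisfied (F OR T).
(a) supervisor present — met.
(b) start within hours — not met.
So (3) is satisfied (T OR F).
So Overall is satisfied (T AND T AND T).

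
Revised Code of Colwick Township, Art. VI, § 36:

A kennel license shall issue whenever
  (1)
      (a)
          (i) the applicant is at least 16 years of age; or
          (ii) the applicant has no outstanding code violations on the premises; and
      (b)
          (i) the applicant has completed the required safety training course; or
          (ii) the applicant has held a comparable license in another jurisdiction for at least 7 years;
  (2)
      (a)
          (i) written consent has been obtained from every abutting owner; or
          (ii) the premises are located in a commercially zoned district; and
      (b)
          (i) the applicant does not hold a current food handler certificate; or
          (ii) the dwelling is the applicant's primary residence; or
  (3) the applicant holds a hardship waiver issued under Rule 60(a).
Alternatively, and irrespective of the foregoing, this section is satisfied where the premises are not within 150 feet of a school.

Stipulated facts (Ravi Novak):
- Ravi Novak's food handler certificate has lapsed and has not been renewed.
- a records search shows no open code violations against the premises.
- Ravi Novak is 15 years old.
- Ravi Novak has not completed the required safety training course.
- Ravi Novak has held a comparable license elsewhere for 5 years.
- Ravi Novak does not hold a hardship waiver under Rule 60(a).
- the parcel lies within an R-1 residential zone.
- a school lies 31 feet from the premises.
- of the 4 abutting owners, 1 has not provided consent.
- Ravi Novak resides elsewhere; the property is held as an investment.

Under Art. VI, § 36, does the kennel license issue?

(i) age ≥ 16 — fails.
(ii) no code violations — satisfied.
(a) = F OR T = true.
(i) safety training — fails.
(ii) prior license ≥ 7 yr — fails.
(b) = F OR F = false.
(1): T AND F → false.
(i) all abutters consent — not met.
(ii) commercially zoned — fails.
So (a) is not satisfied (F OR F).
(i) not (food handler cert.) — satisfied.
(ii) primary residence — not satisfied.
So (b) is satisfied (T OR F).
(2) = F AND T = false.
(3) hardship waiver — not met.
Overall: F OR F OR F → false.
Exception (≥150 ft from school) — not satisfied.
Result: main false OR exception false → false.

No — denied.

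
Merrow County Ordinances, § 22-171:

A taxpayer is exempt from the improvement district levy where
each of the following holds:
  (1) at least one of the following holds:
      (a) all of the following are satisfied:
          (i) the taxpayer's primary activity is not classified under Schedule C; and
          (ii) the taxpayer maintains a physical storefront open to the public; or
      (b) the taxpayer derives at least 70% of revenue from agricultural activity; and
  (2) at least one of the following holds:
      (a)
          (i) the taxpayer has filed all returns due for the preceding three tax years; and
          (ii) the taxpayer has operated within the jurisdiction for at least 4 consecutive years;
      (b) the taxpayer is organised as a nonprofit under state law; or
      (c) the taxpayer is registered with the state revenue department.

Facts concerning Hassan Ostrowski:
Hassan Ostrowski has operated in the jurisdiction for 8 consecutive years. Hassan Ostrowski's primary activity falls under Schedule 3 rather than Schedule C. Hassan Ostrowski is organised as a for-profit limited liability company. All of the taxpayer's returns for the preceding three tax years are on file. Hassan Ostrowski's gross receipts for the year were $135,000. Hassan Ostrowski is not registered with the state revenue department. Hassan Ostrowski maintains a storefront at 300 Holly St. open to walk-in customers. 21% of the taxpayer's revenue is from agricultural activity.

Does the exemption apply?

(i) not (Schedule C activity) — satisfied.
(ii) has storefront — satisfied.
(a) = T AND T = true.
(b) ≥70% agricultural — not satisfied.
(1): T OR F → true.
(i) returns current — holds.
(ii) ≥ 4 yrs in jurisdiction — holds.
(a) = T AND T = true.
(b) nonprofit — not satisfied.
(c) state-registered — not met.
So (2) is satisfied (T OR F OR F).
Overall: T AND T → true.

Yes — exempt.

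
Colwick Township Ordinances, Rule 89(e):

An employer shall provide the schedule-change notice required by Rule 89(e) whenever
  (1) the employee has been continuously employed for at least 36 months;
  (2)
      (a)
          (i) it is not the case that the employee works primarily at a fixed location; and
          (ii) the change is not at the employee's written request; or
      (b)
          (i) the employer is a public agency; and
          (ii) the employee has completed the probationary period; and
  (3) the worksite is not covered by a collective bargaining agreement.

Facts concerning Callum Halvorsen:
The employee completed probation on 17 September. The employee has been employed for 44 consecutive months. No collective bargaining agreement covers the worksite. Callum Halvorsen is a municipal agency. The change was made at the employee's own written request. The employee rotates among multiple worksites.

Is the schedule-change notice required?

Yes — required.

(1) tenure ≥ 36 mo. — satisfied.
(i) not (fixed location) — satisfied.
(ii) not employee-requested — not met.
(a): T AND F → false.
(i) public agency — met.
(ii) past probation — satisfied.
(b): T AND T → true.
So (2) is satisfied (F OR T).
(3) no CBA — met.
Overall = T AND T AND T = true.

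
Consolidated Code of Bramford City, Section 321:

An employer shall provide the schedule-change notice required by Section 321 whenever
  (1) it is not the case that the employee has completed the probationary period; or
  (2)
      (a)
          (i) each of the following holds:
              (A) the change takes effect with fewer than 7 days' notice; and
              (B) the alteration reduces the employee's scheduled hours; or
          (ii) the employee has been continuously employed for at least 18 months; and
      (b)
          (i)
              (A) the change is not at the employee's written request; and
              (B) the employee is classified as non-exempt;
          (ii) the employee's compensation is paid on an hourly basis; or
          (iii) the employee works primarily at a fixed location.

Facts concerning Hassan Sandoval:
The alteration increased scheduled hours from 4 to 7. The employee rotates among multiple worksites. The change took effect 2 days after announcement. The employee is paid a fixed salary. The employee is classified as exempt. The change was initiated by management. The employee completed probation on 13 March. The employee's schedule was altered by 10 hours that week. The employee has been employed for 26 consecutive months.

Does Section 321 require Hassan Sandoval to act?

No — not required.

(1) not (past probation) — not satisfied.
(A) < 7 days' notice — holds.
(B) hours reduced — not met.
(i) = T AND F = false.
(ii) tenure ≥ 18 mo. — holds.
So (a) is satisfied (F OR T).
(A) not employee-requested — holds.
(B) non-exempt — not satisfied.
So (i) is not satisfied (T AND F).
(ii) hourly-paid — fails.
(iii) fixed location — fails.
(b): F OR F OR F → false.
(2) = T AND F = false.
So Overall is not satisfied (F OR F).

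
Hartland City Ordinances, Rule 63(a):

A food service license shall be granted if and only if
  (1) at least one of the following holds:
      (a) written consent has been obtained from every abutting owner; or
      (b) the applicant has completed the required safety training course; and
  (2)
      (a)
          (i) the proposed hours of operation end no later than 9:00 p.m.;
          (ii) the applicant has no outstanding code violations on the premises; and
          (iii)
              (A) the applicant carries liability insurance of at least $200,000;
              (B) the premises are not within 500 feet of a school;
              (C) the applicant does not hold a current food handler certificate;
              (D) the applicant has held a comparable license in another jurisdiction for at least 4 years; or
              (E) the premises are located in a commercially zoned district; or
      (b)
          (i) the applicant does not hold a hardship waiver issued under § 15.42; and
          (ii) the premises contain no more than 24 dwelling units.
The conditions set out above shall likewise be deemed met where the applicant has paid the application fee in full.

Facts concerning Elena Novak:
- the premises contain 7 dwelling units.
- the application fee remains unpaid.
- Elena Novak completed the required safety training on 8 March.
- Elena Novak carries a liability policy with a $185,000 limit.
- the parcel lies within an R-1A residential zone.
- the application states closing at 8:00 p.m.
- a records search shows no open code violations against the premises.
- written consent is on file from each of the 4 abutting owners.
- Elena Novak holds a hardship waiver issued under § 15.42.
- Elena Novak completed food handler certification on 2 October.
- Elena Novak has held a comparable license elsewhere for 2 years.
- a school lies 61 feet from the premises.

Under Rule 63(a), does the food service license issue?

(a) all abutters consent — holds.
(b) safety training — holds.
(1): T OR T → true.
(i) closes by 9 p.m. — satisfied.
(ii) no code violations — holds.
(A) insurance ≥ $200,000 — not met.
(B) ≥500 ft from school — not satisfied.
(C) not (food handler cert.) — fails.
(D) prior license ≥ 4 yr — not satisfied.
(E) commercially zoned — not met.
(iii): F OR F OR F OR F OR F → false.
(a): T AND T AND F → false.
(i) not (hardship waiver) — not satisfied.
(ii) ≤ 24 units — met.
So (b) is not satisfied (F AND T).
(2): F OR F → false.
So Overall is not satisfied (T AND F).
Exception (fee paid) — not satisfied.
Result: main false OR exception false → false.

No — denied.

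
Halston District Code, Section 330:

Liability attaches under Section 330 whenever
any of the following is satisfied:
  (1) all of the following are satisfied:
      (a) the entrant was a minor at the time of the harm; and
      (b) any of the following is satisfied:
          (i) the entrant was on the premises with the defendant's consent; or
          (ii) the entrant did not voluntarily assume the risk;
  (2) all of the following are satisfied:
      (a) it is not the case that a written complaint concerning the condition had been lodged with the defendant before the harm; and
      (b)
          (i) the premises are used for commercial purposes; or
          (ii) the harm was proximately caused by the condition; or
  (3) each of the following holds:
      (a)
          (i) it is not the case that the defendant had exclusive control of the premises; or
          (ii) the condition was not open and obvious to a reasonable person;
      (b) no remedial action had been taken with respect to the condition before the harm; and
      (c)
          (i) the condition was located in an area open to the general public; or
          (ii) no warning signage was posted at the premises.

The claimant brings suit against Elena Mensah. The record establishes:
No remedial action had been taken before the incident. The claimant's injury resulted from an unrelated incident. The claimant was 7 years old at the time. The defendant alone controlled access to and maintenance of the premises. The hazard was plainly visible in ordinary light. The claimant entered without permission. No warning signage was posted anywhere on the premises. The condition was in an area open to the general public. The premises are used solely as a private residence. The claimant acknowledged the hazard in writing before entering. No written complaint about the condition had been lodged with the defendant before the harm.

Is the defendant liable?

(a) entrant a minor — met.
(i) consent to enter — not satisfied.
(ii) no assumed risk — not satisfied.
(b): F OR F → false.
(1): T AND F → false.
(a) not (complaint lodged) — met.
(i) commercial use — not satisfied.
(ii) proximate cause — not satisfied.
(b) = F OR F = false.
So (2) is not satisfied (T AND F).
(i) not (exclusive control) — not satisfied.
(ii) not open/obvious — not satisfied.
(a): F OR F → false.
(b) no remedial action — satisfied.
(i) public area — met.
(ii) no signage posted — met.
(c): T OR T → true.
So (3) is not satisfied (F AND T AND T).
Overall: F OR F OR F → false.

No — not liable.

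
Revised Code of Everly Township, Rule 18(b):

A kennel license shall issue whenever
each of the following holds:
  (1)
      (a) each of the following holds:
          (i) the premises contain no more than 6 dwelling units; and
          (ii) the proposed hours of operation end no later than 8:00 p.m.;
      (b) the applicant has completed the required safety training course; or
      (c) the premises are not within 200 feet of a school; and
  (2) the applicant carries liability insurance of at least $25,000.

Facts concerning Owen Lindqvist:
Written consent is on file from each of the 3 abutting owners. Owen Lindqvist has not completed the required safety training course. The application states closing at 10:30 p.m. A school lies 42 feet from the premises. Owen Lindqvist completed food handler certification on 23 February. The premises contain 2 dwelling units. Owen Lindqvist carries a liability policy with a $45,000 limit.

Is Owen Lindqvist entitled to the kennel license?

(i) ≤ 6 units — holds.
(ii) closes by 8 p.m. — not satisfied.
(a) = T AND F = false.
(b) safety training — not satisfied.
(c) ≥200 ft from school — fails.
(1) = F OR F OR F = false.
(2) insurance ≥ $25,000 — satisfied.
Overall: F AND T → false.

No — denied.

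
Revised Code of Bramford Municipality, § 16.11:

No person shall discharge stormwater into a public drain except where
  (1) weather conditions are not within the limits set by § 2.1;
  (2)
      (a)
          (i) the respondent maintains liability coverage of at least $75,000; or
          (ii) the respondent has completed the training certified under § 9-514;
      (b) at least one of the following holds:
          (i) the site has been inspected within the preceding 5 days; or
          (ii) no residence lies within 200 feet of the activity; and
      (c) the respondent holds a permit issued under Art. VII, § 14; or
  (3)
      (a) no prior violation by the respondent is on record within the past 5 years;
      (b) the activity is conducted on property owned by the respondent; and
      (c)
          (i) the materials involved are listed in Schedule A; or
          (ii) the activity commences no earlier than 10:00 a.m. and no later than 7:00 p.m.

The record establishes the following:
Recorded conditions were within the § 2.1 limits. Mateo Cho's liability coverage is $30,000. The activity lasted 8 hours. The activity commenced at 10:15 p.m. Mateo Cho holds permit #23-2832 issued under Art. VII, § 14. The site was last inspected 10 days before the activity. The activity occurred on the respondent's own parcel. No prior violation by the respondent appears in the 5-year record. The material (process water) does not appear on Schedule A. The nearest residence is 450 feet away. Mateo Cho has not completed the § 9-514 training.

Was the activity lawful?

No — unlawful.

(1) not (weather ok) — not met.
(i) coverage ≥ $75,000 — not met.
(ii) training certified — not satisfied.
(a): F OR F → false.
(i) site inspected — not met.
(ii) no residence in 200 ft — holds.
(b): F OR T → true.
(c) holds permit — met.
(2): F AND T AND T → false.
(a) no prior violation — met.
(b) own property — holds.
(i) Schedule A material — not met.
(ii) start within hours — fails.
So (c) is not satisfied (F OR F).
So (3) is not satisfied (T AND T AND F).
So Overall is not satisfied (F OR F OR F).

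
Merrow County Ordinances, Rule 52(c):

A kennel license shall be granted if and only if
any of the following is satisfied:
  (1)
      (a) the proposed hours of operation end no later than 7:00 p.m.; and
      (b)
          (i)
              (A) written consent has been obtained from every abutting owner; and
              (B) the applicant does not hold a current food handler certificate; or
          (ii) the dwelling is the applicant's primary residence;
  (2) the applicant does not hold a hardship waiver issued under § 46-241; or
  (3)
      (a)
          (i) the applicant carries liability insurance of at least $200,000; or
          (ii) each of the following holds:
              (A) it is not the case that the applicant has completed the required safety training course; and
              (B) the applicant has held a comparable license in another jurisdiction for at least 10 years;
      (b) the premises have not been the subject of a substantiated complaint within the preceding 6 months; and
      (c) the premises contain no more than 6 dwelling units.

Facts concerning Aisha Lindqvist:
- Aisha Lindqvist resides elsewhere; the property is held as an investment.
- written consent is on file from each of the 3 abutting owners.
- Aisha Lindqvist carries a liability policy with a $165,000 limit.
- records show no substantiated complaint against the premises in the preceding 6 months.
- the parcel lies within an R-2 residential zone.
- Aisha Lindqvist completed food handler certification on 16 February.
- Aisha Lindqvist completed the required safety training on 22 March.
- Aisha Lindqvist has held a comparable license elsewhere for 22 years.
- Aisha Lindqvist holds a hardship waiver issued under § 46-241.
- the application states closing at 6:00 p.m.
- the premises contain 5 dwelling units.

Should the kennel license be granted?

No — denied.

(a) closes by 7 p.m. — met.
(A) all abutters consent — met.
(B) not (food handler cert.) — fails.
(i): T AND F → false.
(ii) primary residence — not satisfied.
So (b) is not satisfied (F OR F).
(1): T AND F → false.
(2) not (hardship waiver) — not met.
(i) insurance ≥ $200,000 — not met.
(A) not (safety training) — fails.
(B) prior license ≥ 10 yr — satisfied.
(ii) = F AND T = false.
(a): F OR F → false.
(b) no complaint in 6 mo. — holds.
(c) ≤ 6 units — holds.
So (3) is not satisfied (F AND T AND T).
Overall: F OR F OR F → false.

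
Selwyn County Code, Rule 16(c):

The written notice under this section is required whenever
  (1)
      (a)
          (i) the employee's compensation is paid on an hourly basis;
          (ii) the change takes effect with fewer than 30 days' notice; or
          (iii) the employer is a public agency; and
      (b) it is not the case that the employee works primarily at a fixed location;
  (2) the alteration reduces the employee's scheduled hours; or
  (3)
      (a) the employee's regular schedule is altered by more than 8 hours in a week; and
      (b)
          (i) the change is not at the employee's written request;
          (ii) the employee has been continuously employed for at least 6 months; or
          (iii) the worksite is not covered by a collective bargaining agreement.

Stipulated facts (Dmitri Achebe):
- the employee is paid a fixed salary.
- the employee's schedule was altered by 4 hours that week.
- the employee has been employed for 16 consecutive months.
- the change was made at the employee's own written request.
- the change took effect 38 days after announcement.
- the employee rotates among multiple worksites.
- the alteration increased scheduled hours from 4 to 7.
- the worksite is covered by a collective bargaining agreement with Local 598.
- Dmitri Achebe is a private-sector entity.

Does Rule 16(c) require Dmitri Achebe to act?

No — not required.

(i) hourly-paid — not met.
(ii) < 30 days' notice — not met.
(iii) public agency — fails.
(a) = F OR F OR F = false.
(b) not (fixed location) — satisfied.
(1): F AND T → false.
(2) hours reduced — fails.
(a) schedule shift > 8h — fails.
(i) not employee-requested — fails.
(ii) tenure ≥ 6 mo. — holds.
(iii) no CBA — not satisfied.
So (b) is satisfied (F OR T OR F).
(3) = F AND T = false.
So Overall is not satisfied (F OR F OR F).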